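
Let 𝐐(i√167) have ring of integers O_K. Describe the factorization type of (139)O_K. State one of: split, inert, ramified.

d = -167 ≡ 1 (mod 4), so O_K = ℤ[(1+√-167)/2] and disc(K) = d = -167.
139 ∤ -167, so 139 is unramified.
Legendre symbol by Euler's criterion: (-167/139) ≡ (-167)^69 ≡ 138 (mod 139), i.e. (-167/139) = -1.
(-167/139) = -1, so 139 is inert.

139 remains inert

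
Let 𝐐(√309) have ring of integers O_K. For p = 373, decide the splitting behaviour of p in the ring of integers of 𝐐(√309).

p splits

d = 309 ≡ 1 (mod 4), so O_K = ℤ[(1+√309)/2] and disc(K) = d = 309.
disc(K) = 309 is not divisible by 373; 373 is unramified.
Euler's criterion: 309^186 mod 373 = 1. Thus (309|373) = 1.
Legendre symbol 1 ⇒ 373 is split.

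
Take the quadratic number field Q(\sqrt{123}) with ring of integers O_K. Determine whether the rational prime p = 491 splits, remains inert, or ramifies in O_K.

splits completely

d = 123 ≡ 3 (mod 4), so O_K = ℤ[√123] and disc(K) = 4d = 492.
disc(K) = 492 is not divisible by 491; 491 is unramified.
Legendre symbol by Euler's criterion: (123/491) ≡ 123^245 ≡ 1 (mod 491), i.e. (123/491) = 1.
d is a quadratic residue mod p, hence 491 splits in O_K.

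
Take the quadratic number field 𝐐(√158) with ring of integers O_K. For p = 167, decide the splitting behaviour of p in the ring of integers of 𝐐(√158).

167 remains inert

158 mod 4 = 2, hence disc K = 4·158 = 632 and O_K = ℤ[√158].
167 ∤ 632, so 167 is unramified.
Legendre symbol by Euler's criterion: (158/167) ≡ 158^83 ≡ 166 (mod 167), i.e. (158/167) = -1.
Legendre symbol -1 ⇒ 167 is inert.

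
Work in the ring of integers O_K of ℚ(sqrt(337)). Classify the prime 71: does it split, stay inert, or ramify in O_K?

d = 337 ≡ 1 (mod 4), so O_K = ℤ[(1+√337)/2] and disc(K) = d = 337.
71 ∤ 337, so 71 is unramified.
Euler's criterion: 337^35 mod 71 = 70. Thus (337|71) = -1.
(337/71) = -1, so 71 is inert.

71 remains inert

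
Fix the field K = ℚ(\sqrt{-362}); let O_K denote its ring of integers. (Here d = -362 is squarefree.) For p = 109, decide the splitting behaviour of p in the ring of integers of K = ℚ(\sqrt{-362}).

d = -362 ≡ 2 (mod 4), so O_K = ℤ[√-362] and disc(K) = 4d = -1448.
109 ∤ -1448, so 109 is unramified.
Legendre symbol by Euler's criterion: (-362/109) ≡ (-362)^54 ≡ 1 (mod 109), i.e. (-362/109) = 1.
d is a quadratic residue mod p, hence 109 splits in O_K.

split — (109) = 𝔭₁𝔭₂ with 𝔭₁ ≠ 𝔭₂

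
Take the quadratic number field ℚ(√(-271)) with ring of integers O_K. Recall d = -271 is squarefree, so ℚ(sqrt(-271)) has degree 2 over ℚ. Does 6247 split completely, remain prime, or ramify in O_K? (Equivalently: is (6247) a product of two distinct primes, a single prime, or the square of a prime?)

splits completely

d = -271 ≡ 1 (mod 4), so O_K = ℤ[(1+√-271)/2] and disc(K) = d = -271.
6247 ∤ -271, so 6247 is unramified.
(-271/6247) = 5976^3123 mod 6247 = 1, giving Legendre symbol 1.
(-271/6247) = 1, so 6247 splits.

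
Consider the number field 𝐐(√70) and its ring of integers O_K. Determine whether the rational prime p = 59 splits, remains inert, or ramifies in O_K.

70 mod 4 = 2, hence disc K = 4·70 = 280 and O_K = ℤ[√70].
disc(K) = 280 is not divisible by 59; 59 is unramified.
Legendre symbol by Euler's criterion: (70/59) ≡ 70^29 ≡ 58 (mod 59), i.e. (70/59) = -1.
d is a non-residue mod p, hence 59 remains inert in O_K.

inert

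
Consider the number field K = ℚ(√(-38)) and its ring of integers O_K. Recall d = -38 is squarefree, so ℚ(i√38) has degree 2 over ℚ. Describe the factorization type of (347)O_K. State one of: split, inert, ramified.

-38 mod 4 = 2, hence disc K = 4·(-38) = -152 and O_K = ℤ[√-38].
disc(K) = -152 is not divisible by 347; 347 is unramified.
Compute (-38/347) via Euler: 309^((347-1)/2) mod 347 = 346, so (-38/347) = -1.
d is a non-residue mod p, hence 347 remains inert in O_K.

p is inert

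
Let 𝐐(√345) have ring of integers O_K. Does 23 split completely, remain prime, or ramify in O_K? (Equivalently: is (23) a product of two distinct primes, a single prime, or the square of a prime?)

ramified

Since 345 ≡ 1 mod 4, the ring of integers is ℤ[(1+√345)/2] with discriminant 345.
23 divides disc(K) = 345, so 23 ramifies.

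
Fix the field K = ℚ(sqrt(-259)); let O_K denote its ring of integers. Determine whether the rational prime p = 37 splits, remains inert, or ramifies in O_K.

-259 mod 4 = 1, hence disc K = -259 and O_K = ℤ[(1+√-259)/2].
disc(K) = -259 = 37·(-7), so p = 37 is ramified.

ramified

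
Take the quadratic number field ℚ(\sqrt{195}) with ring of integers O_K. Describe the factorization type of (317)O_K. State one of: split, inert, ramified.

d = 195 ≡ 3 (mod 4), so O_K = ℤ[√195] and disc(K) = 4d = 780.
disc(K) = 780 is not divisible by 317; 317 is unramified.
(195/317) = 195^158 mod 317 = 316, giving Legendre symbol -1.
Legendre symbol -1 ⇒ 317 is inert.

317 remains inert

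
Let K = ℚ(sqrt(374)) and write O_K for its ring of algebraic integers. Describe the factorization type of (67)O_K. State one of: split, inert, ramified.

374 mod 4 = 2, hence disc K = 4·374 = 1496 and O_K = ℤ[√374].
67 ∤ 1496, so 67 is unramified.
(374/67) = 39^33 mod 67 = 1, giving Legendre symbol 1.
d is a quadratic residue mod p, hence 67 splits in O_K.

split — (67) = 𝔭₁𝔭₂ with 𝔭₁ ≠ 𝔭₂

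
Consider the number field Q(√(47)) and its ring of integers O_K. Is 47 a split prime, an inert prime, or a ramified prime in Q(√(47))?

Since 47 ≢ 1 mod 4, the ring of integers is ℤ[√47] with discriminant 4·47 = 188.
disc(K) = 188 = 47·4, so p = 47 is ramified.

ramifies in O_K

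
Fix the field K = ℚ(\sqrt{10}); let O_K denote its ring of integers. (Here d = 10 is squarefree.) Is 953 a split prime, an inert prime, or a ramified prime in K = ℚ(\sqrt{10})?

inert — (953) stays prime in O_K

Since 10 ≢ 1 mod 4, the ring of integers is ℤ[√10] with discriminant 4·10 = 40.
Since gcd(953, 40) = 1 the prime 953 does not ramify.
Compute (10/953) via Euler: 10^((953-1)/2) mod 953 = 952, so (10/953) = -1.
(10/953) = -1, so 953 is inert.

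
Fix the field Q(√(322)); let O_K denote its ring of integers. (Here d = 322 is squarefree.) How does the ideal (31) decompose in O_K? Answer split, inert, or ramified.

d = 322 ≡ 2 (mod 4), so O_K = ℤ[√322] and disc(K) = 4d = 1288.
31 ∤ 1288, so 31 is unramified.
Euler's criterion: 322^15 mod 31 = 30. Thus (322|31) = -1.
d is a non-residue mod p, hence 31 remains inert in O_K.

inert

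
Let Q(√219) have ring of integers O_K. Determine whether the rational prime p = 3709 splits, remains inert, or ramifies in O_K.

3709 remains inert

Since 219 ≢ 1 mod 4, the ring of integers is ℤ[√219] with discriminant 4·219 = 876.
Since gcd(3709, 876) = 1 the prime 3709 does not ramify.
Legendre symbol by Euler's criterion: (219/3709) ≡ 219^1854 ≡ 3708 (mod 3709), i.e. (219/3709) = -1.
d is a non-residue mod p, hence 3709 remains inert in O_K.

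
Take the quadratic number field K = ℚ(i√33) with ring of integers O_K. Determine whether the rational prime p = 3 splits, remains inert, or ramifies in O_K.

ramified — (3) = 𝔭²

d = -33 ≡ 3 (mod 4), so O_K = ℤ[√-33] and disc(K) = 4d = -132.
Ramification test: 3 | -132. The prime 3 ramifies in K.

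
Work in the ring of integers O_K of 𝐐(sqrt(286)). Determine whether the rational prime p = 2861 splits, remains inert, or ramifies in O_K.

286 mod 4 = 2, hence disc K = 4·286 = 1144 and O_K = ℤ[√286].
disc(K) = 1144 is not divisible by 2861; 2861 is unramified.
Euler's criterion: 286^1430 mod 2861 = 2860. Thus (286|2861) = -1.
Legendre symbol -1 ⇒ 2861 is inert.

remains prime (inert)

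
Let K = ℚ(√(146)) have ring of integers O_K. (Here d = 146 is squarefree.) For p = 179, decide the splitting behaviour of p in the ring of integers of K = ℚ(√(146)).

split

146 mod 4 = 2, hence disc K = 4·146 = 584 and O_K = ℤ[√146].
179 ∤ 584, so 179 is unramified.
Compute (146/179) via Euler: 146^((179-1)/2) mod 179 = 1, so (146/179) = 1.
(146/179) = 1, so 179 splits.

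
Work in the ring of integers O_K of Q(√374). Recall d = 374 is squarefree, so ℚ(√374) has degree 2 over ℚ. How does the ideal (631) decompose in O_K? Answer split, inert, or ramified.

Since 374 ≢ 1 mod 4, the ring of integers is ℤ[√374] with discriminant 4·374 = 1496.
631 ∤ 1496, so 631 is unramified.
Euler's criterion: 374^315 mod 631 = 630. Thus (374|631) = -1.
d is a non-residue mod p, hence 631 remains inert in O_K.

p is inert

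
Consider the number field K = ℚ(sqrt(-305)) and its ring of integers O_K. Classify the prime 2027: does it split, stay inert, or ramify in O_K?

splits completely

Since -305 ≢ 1 mod 4, the ring of integers is ℤ[√-305] with discriminant 4·(-305) = -1220.
disc(K) = -1220 is not divisible by 2027; 2027 is unramified.
Euler's criterion: (-305)^1013 mod 2027 = 1. Thus (-305|2027) = 1.
d is a quadratic residue mod p, hence 2027 splits in O_K.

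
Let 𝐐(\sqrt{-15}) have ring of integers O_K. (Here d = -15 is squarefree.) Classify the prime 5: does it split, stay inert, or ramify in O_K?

ramified — (5) = 𝔭²

Since -15 ≡ 1 mod 4, the ring of integers is ℤ[(1+√-15)/2] with discriminant -15.
5 divides disc(K) = -15, so 5 ramifies.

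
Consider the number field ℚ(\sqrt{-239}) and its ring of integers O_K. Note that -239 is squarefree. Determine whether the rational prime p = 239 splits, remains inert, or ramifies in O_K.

p ramifies

-239 mod 4 = 1, hence disc K = -239 and O_K = ℤ[(1+√-239)/2].
Ramification test: 239 | -239. The prime 239 ramifies in K.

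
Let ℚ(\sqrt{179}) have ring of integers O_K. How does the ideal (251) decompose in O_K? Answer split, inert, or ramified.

d = 179 ≡ 3 (mod 4), so O_K = ℤ[√179] and disc(K) = 4d = 716.
251 ∤ 716, so 251 is unramified.
Legendre symbol by Euler's criterion: (179/251) ≡ 179^125 ≡ 1 (mod 251), i.e. (179/251) = 1.
(179/251) = 1, so 251 splits.

splits completely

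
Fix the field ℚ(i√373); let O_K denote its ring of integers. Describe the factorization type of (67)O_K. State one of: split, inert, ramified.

splits completely

-373 mod 4 = 3, hence disc K = 4·(-373) = -1492 and O_K = ℤ[√-373].
67 ∤ -1492, so 67 is unramified.
(-373/67) = 29^33 mod 67 = 1, giving Legendre symbol 1.
Legendre symbol 1 ⇒ 67 is split.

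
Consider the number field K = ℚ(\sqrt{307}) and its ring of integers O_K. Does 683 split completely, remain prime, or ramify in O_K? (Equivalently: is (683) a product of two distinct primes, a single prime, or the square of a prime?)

Since 307 ≢ 1 mod 4, the ring of integers is ℤ[√307] with discriminant 4·307 = 1228.
disc(K) = 1228 is not divisible by 683; 683 is unramified.
Euler's criterion: 307^341 mod 683 = 682. Thus (307|683) = -1.
Legendre symbol -1 ⇒ 683 is inert.

inert — (683) stays prime in O_K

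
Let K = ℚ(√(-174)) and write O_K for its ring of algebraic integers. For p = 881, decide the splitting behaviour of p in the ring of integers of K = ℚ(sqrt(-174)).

d = -174 ≡ 2 (mod 4), so O_K = ℤ[√-174] and disc(K) = 4d = -696.
Since gcd(881, -696) = 1 the prime 881 does not ramify.
(-174/881) = 707^440 mod 881 = 1, giving Legendre symbol 1.
(-174/881) = 1, so 881 splits.

split — (881) = 𝔭₁𝔭₂ with 𝔭₁ ≠ 𝔭₂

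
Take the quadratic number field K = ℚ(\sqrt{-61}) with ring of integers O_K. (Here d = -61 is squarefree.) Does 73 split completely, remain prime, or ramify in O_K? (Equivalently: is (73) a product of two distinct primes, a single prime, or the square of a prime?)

splits completely

-61 mod 4 = 3, hence disc K = 4·(-61) = -244 and O_K = ℤ[√-61].
73 ∤ -244, so 73 is unramified.
Euler's criterion: (-61)^36 mod 73 = 1. Thus (-61|73) = 1.
d is a quadratic residue mod p, hence 73 splits in O_K.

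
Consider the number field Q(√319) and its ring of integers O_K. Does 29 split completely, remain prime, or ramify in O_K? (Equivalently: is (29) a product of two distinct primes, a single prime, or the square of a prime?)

319 mod 4 = 3, hence disc K = 4·319 = 1276 and O_K = ℤ[√319].
29 divides disc(K) = 1276, so 29 ramifies.

ramifies in O_K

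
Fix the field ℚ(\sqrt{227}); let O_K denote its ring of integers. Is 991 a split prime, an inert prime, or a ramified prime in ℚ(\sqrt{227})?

split — (991) = 𝔭₁𝔭₂ with 𝔭₁ ≠ 𝔭₂

Since 227 ≢ 1 mod 4, the ring of integers is ℤ[√227] with discriminant 4·227 = 908.
disc(K) = 908 is not divisible by 991; 991 is unramified.
Euler's criterion: 227^495 mod 991 = 1. Thus (227|991) = 1.
Legendre symbol 1 ⇒ 991 is split.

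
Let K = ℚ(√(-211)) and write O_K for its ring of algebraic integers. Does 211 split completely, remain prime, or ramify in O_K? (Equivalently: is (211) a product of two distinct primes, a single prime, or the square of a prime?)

-211 mod 4 = 1, hence disc K = -211 and O_K = ℤ[(1+√-211)/2].
disc(K) = -211 = 211·(-1), so p = 211 is ramified.

ramifies in O_K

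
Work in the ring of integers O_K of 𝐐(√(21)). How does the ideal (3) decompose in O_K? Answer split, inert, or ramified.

3 is ramified

Since 21 ≡ 1 mod 4, the ring of integers is ℤ[(1+√21)/2] with discriminant 21.
disc(K) = 21 = 3·7, so p = 3 is ramified.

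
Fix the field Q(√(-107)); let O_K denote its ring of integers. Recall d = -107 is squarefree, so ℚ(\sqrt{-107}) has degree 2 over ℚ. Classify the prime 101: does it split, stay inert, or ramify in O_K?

splits completely

-107 mod 4 = 1, hence disc K = -107 and O_K = ℤ[(1+√-107)/2].
Since gcd(101, -107) = 1 the prime 101 does not ramify.
Compute (-107/101) via Euler: 95^((101-1)/2) mod 101 = 1, so (-107/101) = 1.
(-107/101) = 1, so 101 splits.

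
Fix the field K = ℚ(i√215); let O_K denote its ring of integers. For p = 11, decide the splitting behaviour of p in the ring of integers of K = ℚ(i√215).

d = -215 ≡ 1 (mod 4), so O_K = ℤ[(1+√-215)/2] and disc(K) = d = -215.
11 ∤ -215, so 11 is unramified.
Legendre symbol by Euler's criterion: (-215/11) ≡ (-215)^5 ≡ 1 (mod 11), i.e. (-215/11) = 1.
Legendre symbol 1 ⇒ 11 is split.

split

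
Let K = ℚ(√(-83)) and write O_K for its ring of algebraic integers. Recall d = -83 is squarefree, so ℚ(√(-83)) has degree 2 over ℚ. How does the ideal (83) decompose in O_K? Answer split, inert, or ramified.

-83 mod 4 = 1, hence disc K = -83 and O_K = ℤ[(1+√-83)/2].
disc(K) = -83 = 83·(-1), so p = 83 is ramified.

ramifies in O_K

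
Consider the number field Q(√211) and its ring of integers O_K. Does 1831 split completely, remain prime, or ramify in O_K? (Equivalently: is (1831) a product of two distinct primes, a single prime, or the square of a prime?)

remains prime (inert)

Since 211 ≢ 1 mod 4, the ring of integers is ℤ[√211] with discriminant 4·211 = 844.
Since gcd(1831, 844) = 1 the prime 1831 does not ramify.
Legendre symbol by Euler's criterion: (211/1831) ≡ 211^915 ≡ 1830 (mod 1831), i.e. (211/1831) = -1.
d is a non-residue mod p, hence 1831 remains inert in O_K.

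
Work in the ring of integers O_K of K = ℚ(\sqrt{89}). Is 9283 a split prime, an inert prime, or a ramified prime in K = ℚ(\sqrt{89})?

89 mod 4 = 1, hence disc K = 89 and O_K = ℤ[(1+√89)/2].
Since gcd(9283, 89) = 1 the prime 9283 does not ramify.
Compute (89/9283) via Euler: 89^((9283-1)/2) mod 9283 = 9282, so (89/9283) = -1.
(89/9283) = -1, so 9283 is inert.

inert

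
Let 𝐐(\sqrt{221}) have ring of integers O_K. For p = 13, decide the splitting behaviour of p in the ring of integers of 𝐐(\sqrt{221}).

221 mod 4 = 1, hence disc K = 221 and O_K = ℤ[(1+√221)/2].
13 divides disc(K) = 221, so 13 ramifies.

ramified — (13) = 𝔭²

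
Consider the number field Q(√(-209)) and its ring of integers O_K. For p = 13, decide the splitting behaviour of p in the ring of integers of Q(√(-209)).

split

d = -209 ≡ 3 (mod 4), so O_K = ℤ[√-209] and disc(K) = 4d = -836.
disc(K) = -836 is not divisible by 13; 13 is unramified.
Compute (-209/13) via Euler: 12^((13-1)/2) mod 13 = 1, so (-209/13) = 1.
(-209/13) = 1, so 13 splits.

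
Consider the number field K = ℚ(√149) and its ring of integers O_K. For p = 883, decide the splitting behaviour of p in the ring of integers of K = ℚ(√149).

d = 149 ≡ 1 (mod 4), so O_K = ℤ[(1+√149)/2] and disc(K) = d = 149.
Since gcd(883, 149) = 1 the prime 883 does not ramify.
Euler's criterion: 149^441 mod 883 = 882. Thus (149|883) = -1.
(149/883) = -1, so 883 is inert.

p is inert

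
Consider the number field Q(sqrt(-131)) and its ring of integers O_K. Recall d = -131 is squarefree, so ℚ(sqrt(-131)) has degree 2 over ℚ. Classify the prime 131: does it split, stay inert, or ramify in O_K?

Since -131 ≡ 1 mod 4, the ring of integers is ℤ[(1+√-131)/2] with discriminant -131.
disc(K) = -131 = 131·(-1), so p = 131 is ramified.

p ramifies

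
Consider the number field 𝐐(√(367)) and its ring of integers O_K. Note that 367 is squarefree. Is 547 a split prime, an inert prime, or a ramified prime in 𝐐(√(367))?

d = 367 ≡ 3 (mod 4), so O_K = ℤ[√367] and disc(K) = 4d = 1468.
547 ∤ 1468, so 547 is unramified.
Compute (367/547) via Euler: 367^((547-1)/2) mod 547 = 1, so (367/547) = 1.
Legendre symbol 1 ⇒ 547 is split.

p splits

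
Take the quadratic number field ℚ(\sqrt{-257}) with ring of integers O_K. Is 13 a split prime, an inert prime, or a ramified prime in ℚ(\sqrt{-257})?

split — (13) = 𝔭₁𝔭₂ with 𝔭₁ ≠ 𝔭₂

Since -257 ≢ 1 mod 4, the ring of integers is ℤ[√-257] with discriminant 4·(-257) = -1028.
disc(K) = -1028 is not divisible by 13; 13 is unramified.
(-257/13) = 3^6 mod 13 = 1, giving Legendre symbol 1.
Legendre symbol 1 ⇒ 13 is split.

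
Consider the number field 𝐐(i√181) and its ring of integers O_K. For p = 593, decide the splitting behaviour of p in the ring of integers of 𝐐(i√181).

-181 mod 4 = 3, hence disc K = 4·(-181) = -724 and O_K = ℤ[√-181].
Since gcd(593, -724) = 1 the prime 593 does not ramify.
Legendre symbol by Euler's criterion: (-181/593) ≡ (-181)^296 ≡ 592 (mod 593), i.e. (-181/593) = -1.
d is a non-residue mod p, hence 593 remains inert in O_K.

remains prime (inert)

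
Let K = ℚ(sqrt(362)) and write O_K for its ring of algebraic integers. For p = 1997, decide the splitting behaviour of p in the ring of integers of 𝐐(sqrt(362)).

d = 362 ≡ 2 (mod 4), so O_K = ℤ[√362] and disc(K) = 4d = 1448.
disc(K) = 1448 is not divisible by 1997; 1997 is unramified.
Compute (362/1997) via Euler: 362^((1997-1)/2) mod 1997 = 1, so (362/1997) = 1.
d is a quadratic residue mod p, hence 1997 splits in O_K.

p splits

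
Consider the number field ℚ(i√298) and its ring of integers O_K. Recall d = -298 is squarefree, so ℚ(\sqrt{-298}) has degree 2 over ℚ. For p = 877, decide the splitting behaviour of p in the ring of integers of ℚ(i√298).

Since -298 ≢ 1 mod 4, the ring of integers is ℤ[√-298] with discriminant 4·(-298) = -1192.
disc(K) = -1192 is not divisible by 877; 877 is unramified.
(-298/877) = 579^438 mod 877 = 876, giving Legendre symbol -1.
d is a non-residue mod p, hence 877 remains inert in O_K.

remains prime (inert)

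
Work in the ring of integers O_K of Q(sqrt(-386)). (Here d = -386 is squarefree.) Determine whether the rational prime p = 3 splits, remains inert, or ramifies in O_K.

Since -386 ≢ 1 mod 4, the ring of integers is ℤ[√-386] with discriminant 4·(-386) = -1544.
Since gcd(3, -1544) = 1 the prime 3 does not ramify.
Euler's criterion: (-386)^1 mod 3 = 1. Thus (-386|3) = 1.
(-386/3) = 1, so 3 splits.

3 splits in O_K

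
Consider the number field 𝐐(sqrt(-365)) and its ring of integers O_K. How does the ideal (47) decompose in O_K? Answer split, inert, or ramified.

d = -365 ≡ 3 (mod 4), so O_K = ℤ[√-365] and disc(K) = 4d = -1460.
47 ∤ -1460, so 47 is unramified.
Legendre symbol by Euler's criterion: (-365/47) ≡ (-365)^23 ≡ 46 (mod 47), i.e. (-365/47) = -1.
Legendre symbol -1 ⇒ 47 is inert.

inert — (47) stays prime in O_K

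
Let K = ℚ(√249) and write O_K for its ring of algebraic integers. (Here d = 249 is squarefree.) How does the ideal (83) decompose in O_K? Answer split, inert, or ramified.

ramified — (83) = 𝔭²

Since 249 ≡ 1 mod 4, the ring of integers is ℤ[(1+√249)/2] with discriminant 249.
Ramification test: 83 | 249. The prime 83 ramifies in K.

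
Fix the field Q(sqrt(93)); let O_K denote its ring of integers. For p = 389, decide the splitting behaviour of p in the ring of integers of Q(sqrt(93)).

p splits

d = 93 ≡ 1 (mod 4), so O_K = ℤ[(1+√93)/2] and disc(K) = d = 93.
Since gcd(389, 93) = 1 the prime 389 does not ramify.
Legendre symbol by Euler's criterion: (93/389) ≡ 93^194 ≡ 1 (mod 389), i.e. (93/389) = 1.
d is a quadratic residue mod p, hence 389 splits in O_K.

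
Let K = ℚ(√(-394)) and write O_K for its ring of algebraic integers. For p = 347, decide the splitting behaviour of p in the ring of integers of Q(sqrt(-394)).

-394 mod 4 = 2, hence disc K = 4·(-394) = -1576 and O_K = ℤ[√-394].
347 ∤ -1576, so 347 is unramified.
Euler's criterion: (-394)^173 mod 347 = 1. Thus (-394|347) = 1.
Legendre symbol 1 ⇒ 347 is split.

splits completely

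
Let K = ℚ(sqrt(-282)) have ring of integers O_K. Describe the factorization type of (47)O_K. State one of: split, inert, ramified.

Since -282 ≢ 1 mod 4, the ring of integers is ℤ[√-282] with discriminant 4·(-282) = -1128.
47 divides disc(K) = -1128, so 47 ramifies.

ramifies in O_K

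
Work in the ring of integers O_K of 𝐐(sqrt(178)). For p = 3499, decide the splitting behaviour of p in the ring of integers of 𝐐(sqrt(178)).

Since 178 ≢ 1 mod 4, the ring of integers is ℤ[√178] with discriminant 4·178 = 712.
3499 ∤ 712, so 3499 is unramified.
(178/3499) = 178^1749 mod 3499 = 1, giving Legendre symbol 1.
(178/3499) = 1, so 3499 splits.

split — (3499) = 𝔭₁𝔭₂ with 𝔭₁ ≠ 𝔭₂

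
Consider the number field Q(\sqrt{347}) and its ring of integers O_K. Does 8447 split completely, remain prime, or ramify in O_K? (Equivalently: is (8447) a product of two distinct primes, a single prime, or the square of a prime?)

Since 347 ≢ 1 mod 4, the ring of integers is ℤ[√347] with discriminant 4·347 = 1388.
Since gcd(8447, 1388) = 1 the prime 8447 does not ramify.
Legendre symbol by Euler's criterion: (347/8447) ≡ 347^4223 ≡ 8446 (mod 8447), i.e. (347/8447) = -1.
(347/8447) = -1, so 8447 is inert.

inert — (8447) stays prime in O_K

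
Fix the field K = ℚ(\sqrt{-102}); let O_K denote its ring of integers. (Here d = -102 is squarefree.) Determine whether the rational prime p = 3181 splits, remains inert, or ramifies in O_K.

inert

d = -102 ≡ 2 (mod 4), so O_K = ℤ[√-102] and disc(K) = 4d = -408.
disc(K) = -408 is not divisible by 3181; 3181 is unramified.
Euler's criterion: (-102)^1590 mod 3181 = 3180. Thus (-102|3181) = -1.
Legendre symbol -1 ⇒ 3181 is inert.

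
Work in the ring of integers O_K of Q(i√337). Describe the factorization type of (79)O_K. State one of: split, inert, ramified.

79 remains inert

d = -337 ≡ 3 (mod 4), so O_K = ℤ[√-337] and disc(K) = 4d = -1348.
Since gcd(79, -1348) = 1 the prime 79 does not ramify.
Compute (-337/79) via Euler: 58^((79-1)/2) mod 79 = 78, so (-337/79) = -1.
Legendre symbol -1 ⇒ 79 is inert.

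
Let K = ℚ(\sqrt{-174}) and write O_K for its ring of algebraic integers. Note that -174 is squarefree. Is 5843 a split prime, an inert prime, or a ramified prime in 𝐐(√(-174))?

p is inert

d = -174 ≡ 2 (mod 4), so O_K = ℤ[√-174] and disc(K) = 4d = -696.
Since gcd(5843, -696) = 1 the prime 5843 does not ramify.
Legendre symbol by Euler's criterion: (-174/5843) ≡ (-174)^2921 ≡ 5842 (mod 5843), i.e. (-174/5843) = -1.
d is a non-residue mod p, hence 5843 remains inert in O_K.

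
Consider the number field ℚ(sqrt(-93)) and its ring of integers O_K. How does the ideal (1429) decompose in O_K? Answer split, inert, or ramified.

d = -93 ≡ 3 (mod 4), so O_K = ℤ[√-93] and disc(K) = 4d = -372.
disc(K) = -372 is not divisible by 1429; 1429 is unramified.
(-93/1429) = 1336^714 mod 1429 = 1428, giving Legendre symbol -1.
d is a non-residue mod p, hence 1429 remains inert in O_K.

remains prime (inert)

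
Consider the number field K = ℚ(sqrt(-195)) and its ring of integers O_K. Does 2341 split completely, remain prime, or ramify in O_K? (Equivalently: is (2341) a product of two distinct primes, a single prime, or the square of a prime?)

splits completely

-195 mod 4 = 1, hence disc K = -195 and O_K = ℤ[(1+√-195)/2].
Since gcd(2341, -195) = 1 the prime 2341 does not ramify.
Legendre symbol by Euler's criterion: (-195/2341) ≡ (-195)^1170 ≡ 1 (mod 2341), i.e. (-195/2341) = 1.
(-195/2341) = 1, so 2341 splits.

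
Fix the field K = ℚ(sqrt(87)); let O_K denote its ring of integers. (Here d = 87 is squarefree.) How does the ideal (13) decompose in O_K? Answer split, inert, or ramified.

13 splits in O_K

87 mod 4 = 3, hence disc K = 4·87 = 348 and O_K = ℤ[√87].
disc(K) = 348 is not divisible by 13; 13 is unramified.
Euler's criterion: 87^6 mod 13 = 1. Thus (87|13) = 1.
(87/13) = 1, so 13 splits.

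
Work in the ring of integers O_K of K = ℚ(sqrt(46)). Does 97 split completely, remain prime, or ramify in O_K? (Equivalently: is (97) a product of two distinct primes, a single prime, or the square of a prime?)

inert — (97) stays prime in O_K

d = 46 ≡ 2 (mod 4), so O_K = ℤ[√46] and disc(K) = 4d = 184.
Since gcd(97, 184) = 1 the prime 97 does not ramify.
Legendre symbol by Euler's criterion: (46/97) ≡ 46^48 ≡ 96 (mod 97), i.e. (46/97) = -1.
d is a non-residue mod p, hence 97 remains inert in O_K.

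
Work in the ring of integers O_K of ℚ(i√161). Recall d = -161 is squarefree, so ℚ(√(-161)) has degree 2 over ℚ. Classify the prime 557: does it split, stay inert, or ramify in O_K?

d = -161 ≡ 3 (mod 4), so O_K = ℤ[√-161] and disc(K) = 4d = -644.
Since gcd(557, -644) = 1 the prime 557 does not ramify.
Legendre symbol by Euler's criterion: (-161/557) ≡ (-161)^278 ≡ 556 (mod 557), i.e. (-161/557) = -1.
(-161/557) = -1, so 557 is inert.

p is inert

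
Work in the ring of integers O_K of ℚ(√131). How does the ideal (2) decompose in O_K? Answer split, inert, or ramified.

p ramifies

Since 131 ≢ 1 mod 4, the ring of integers is ℤ[√131] with discriminant 4·131 = 524.
disc(K) = 524 = 2·262, so p = 2 is ramified.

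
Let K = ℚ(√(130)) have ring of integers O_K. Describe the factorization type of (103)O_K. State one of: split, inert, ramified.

p is inert

d = 130 ≡ 2 (mod 4), so O_K = ℤ[√130] and disc(K) = 4d = 520.
103 ∤ 520, so 103 is unramified.
Euler's criterion: 130^51 mod 103 = 102. Thus (130|103) = -1.
d is a non-residue mod p, hence 103 remains inert in O_K.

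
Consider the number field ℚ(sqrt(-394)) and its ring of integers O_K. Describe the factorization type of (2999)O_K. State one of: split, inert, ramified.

2999 splits in O_K

d = -394 ≡ 2 (mod 4), so O_K = ℤ[√-394] and disc(K) = 4d = -1576.
2999 ∤ -1576, so 2999 is unramified.
Euler's criterion: (-394)^1499 mod 2999 = 1. Thus (-394|2999) = 1.
Legendre symbol 1 ⇒ 2999 is split.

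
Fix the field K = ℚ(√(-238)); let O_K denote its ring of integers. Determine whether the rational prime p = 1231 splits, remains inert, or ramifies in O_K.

split — (1231) = 𝔭₁𝔭₂ with 𝔭₁ ≠ 𝔭₂

-238 mod 4 = 2, hence disc K = 4·(-238) = -952 and O_K = ℤ[√-238].
Since gcd(1231, -952) = 1 the prime 1231 does not ramify.
Euler's criterion: (-238)^615 mod 1231 = 1. Thus (-238|1231) = 1.
d is a quadratic residue mod p, hence 1231 splits in O_K.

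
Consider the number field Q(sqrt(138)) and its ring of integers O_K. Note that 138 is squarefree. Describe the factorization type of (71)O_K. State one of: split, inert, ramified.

Since 138 ≢ 1 mod 4, the ring of integers is ℤ[√138] with discriminant 4·138 = 552.
Since gcd(71, 552) = 1 the prime 71 does not ramify.
Compute (138/71) via Euler: 67^((71-1)/2) mod 71 = 70, so (138/71) = -1.
(138/71) = -1, so 71 is inert.

inert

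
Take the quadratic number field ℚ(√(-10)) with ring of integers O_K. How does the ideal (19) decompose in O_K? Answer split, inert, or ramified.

d = -10 ≡ 2 (mod 4), so O_K = ℤ[√-10] and disc(K) = 4d = -40.
19 ∤ -40, so 19 is unramified.
Compute (-10/19) via Euler: 9^((19-1)/2) mod 19 = 1, so (-10/19) = 1.
d is a quadratic residue mod p, hence 19 splits in O_K.

split — (19) = 𝔭₁𝔭₂ with 𝔭₁ ≠ 𝔭₂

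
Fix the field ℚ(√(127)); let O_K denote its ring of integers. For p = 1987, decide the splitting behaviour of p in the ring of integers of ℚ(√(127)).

Since 127 ≢ 1 mod 4, the ring of integers is ℤ[√127] with discriminant 4·127 = 508.
Since gcd(1987, 508) = 1 the prime 1987 does not ramify.
Legendre symbol by Euler's criterion: (127/1987) ≡ 127^993 ≡ 1986 (mod 1987), i.e. (127/1987) = -1.
d is a non-residue mod p, hence 1987 remains inert in O_K.

inert — (1987) stays prime in O_K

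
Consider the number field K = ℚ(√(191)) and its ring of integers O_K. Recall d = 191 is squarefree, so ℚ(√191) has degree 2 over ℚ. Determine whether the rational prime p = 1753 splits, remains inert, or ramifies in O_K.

split

d = 191 ≡ 3 (mod 4), so O_K = ℤ[√191] and disc(K) = 4d = 764.
1753 ∤ 764, so 1753 is unramified.
Compute (191/1753) via Euler: 191^((1753-1)/2) mod 1753 = 1, so (191/1753) = 1.
d is a quadratic residue mod p, hence 1753 splits in O_K.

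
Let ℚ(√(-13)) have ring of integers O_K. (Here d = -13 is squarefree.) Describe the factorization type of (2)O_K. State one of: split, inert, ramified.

ramified

Since -13 ≢ 1 mod 4, the ring of integers is ℤ[√-13] with discriminant 4·(-13) = -52.
disc(K) = -52 = 2·(-26), so p = 2 is ramified.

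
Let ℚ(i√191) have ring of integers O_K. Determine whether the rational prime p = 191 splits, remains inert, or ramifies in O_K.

ramifies in O_K

-191 mod 4 = 1, hence disc K = -191 and O_K = ℤ[(1+√-191)/2].
191 divides disc(K) = -191, so 191 ramifies.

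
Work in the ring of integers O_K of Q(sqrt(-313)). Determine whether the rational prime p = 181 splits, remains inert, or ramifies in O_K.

splits completely

d = -313 ≡ 3 (mod 4), so O_K = ℤ[√-313] and disc(K) = 4d = -1252.
181 ∤ -1252, so 181 is unramified.
Compute (-313/181) via Euler: 49^((181-1)/2) mod 181 = 1, so (-313/181) = 1.
(-313/181) = 1, so 181 splits.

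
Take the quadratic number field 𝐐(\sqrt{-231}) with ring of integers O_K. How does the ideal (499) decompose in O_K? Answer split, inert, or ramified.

d = -231 ≡ 1 (mod 4), so O_K = ℤ[(1+√-231)/2] and disc(K) = d = -231.
499 ∤ -231, so 499 is unramified.
Euler's criterion: (-231)^249 mod 499 = 1. Thus (-231|499) = 1.
d is a quadratic residue mod p, hence 499 splits in O_K.

split — (499) = 𝔭₁𝔭₂ with 𝔭₁ ≠ 𝔭₂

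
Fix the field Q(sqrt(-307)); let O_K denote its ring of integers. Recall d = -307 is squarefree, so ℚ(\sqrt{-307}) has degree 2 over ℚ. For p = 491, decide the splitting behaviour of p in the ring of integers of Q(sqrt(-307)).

-307 mod 4 = 1, hence disc K = -307 and O_K = ℤ[(1+√-307)/2].
disc(K) = -307 is not divisible by 491; 491 is unramified.
(-307/491) = 184^245 mod 491 = 1, giving Legendre symbol 1.
(-307/491) = 1, so 491 splits.

splits completely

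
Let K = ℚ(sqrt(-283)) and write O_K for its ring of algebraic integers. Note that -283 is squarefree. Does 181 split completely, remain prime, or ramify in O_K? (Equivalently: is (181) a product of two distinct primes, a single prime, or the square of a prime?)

split — (181) = 𝔭₁𝔭₂ with 𝔭₁ ≠ 𝔭₂

d = -283 ≡ 1 (mod 4), so O_K = ℤ[(1+√-283)/2] and disc(K) = d = -283.
181 ∤ -283, so 181 is unramified.
(-283/181) = 79^90 mod 181 = 1, giving Legendre symbol 1.
Legendre symbol 1 ⇒ 181 is split.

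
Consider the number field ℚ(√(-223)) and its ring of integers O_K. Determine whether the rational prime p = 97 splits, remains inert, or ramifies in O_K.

inert — (97) stays prime in O_K

d = -223 ≡ 1 (mod 4), so O_K = ℤ[(1+√-223)/2] and disc(K) = d = -223.
97 ∤ -223, so 97 is unramified.
Compute (-223/97) via Euler: 68^((97-1)/2) mod 97 = 96, so (-223/97) = -1.
Legendre symbol -1 ⇒ 97 is inert.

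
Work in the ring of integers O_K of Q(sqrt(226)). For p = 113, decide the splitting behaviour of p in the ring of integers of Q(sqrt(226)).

p ramifies

Since 226 ≢ 1 mod 4, the ring of integers is ℤ[√226] with discriminant 4·226 = 904.
113 divides disc(K) = 904, so 113 ramifies.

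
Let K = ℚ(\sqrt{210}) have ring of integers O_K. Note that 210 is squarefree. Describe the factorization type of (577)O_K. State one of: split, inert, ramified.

split — (577) = 𝔭₁𝔭₂ with 𝔭₁ ≠ 𝔭₂

d = 210 ≡ 2 (mod 4), so O_K = ℤ[√210] and disc(K) = 4d = 840.
577 ∤ 840, so 577 is unramified.
Compute (210/577) via Euler: 210^((577-1)/2) mod 577 = 1, so (210/577) = 1.
d is a quadratic residue mod p, hence 577 splits in O_K.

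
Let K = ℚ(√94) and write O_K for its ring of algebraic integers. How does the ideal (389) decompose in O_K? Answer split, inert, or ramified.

94 mod 4 = 2, hence disc K = 4·94 = 376 and O_K = ℤ[√94].
389 ∤ 376, so 389 is unramified.
Legendre symbol by Euler's criterion: (94/389) ≡ 94^194 ≡ 1 (mod 389), i.e. (94/389) = 1.
(94/389) = 1, so 389 splits.

split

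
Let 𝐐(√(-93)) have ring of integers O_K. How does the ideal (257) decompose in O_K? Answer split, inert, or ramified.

inert — (257) stays prime in O_K

Since -93 ≢ 1 mod 4, the ring of integers is ℤ[√-93] with discriminant 4·(-93) = -372.
Since gcd(257, -372) = 1 the prime 257 does not ramify.
Legendre symbol by Euler's criterion: (-93/257) ≡ (-93)^128 ≡ 256 (mod 257), i.e. (-93/257) = -1.
(-93/257) = -1, so 257 is inert.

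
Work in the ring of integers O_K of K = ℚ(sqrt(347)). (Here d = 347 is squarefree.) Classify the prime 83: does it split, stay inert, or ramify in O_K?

d = 347 ≡ 3 (mod 4), so O_K = ℤ[√347] and disc(K) = 4d = 1388.
Since gcd(83, 1388) = 1 the prime 83 does not ramify.
Legendre symbol by Euler's criterion: (347/83) ≡ 347^41 ≡ 82 (mod 83), i.e. (347/83) = -1.
Legendre symbol -1 ⇒ 83 is inert.

inert — (83) stays prime in O_K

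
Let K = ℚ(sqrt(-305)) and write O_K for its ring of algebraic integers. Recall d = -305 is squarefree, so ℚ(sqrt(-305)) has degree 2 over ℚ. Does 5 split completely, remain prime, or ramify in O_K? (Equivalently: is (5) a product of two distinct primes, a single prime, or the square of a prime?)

d = -305 ≡ 3 (mod 4), so O_K = ℤ[√-305] and disc(K) = 4d = -1220.
5 divides disc(K) = -1220, so 5 ramifies.

p ramifies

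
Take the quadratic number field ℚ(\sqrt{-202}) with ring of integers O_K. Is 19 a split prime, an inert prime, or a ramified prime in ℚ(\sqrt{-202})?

-202 mod 4 = 2, hence disc K = 4·(-202) = -808 and O_K = ℤ[√-202].
disc(K) = -808 is not divisible by 19; 19 is unramified.
Euler's criterion: (-202)^9 mod 19 = 1. Thus (-202|19) = 1.
d is a quadratic residue mod p, hence 19 splits in O_K.

19 splits in O_K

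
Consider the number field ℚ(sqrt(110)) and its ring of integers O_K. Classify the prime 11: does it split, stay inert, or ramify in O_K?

110 mod 4 = 2, hence disc K = 4·110 = 440 and O_K = ℤ[√110].
disc(K) = 440 = 11·40, so p = 11 is ramified.

ramified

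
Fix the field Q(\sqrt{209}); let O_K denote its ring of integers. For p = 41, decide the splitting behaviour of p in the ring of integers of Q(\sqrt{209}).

splits completely

Since 209 ≡ 1 mod 4, the ring of integers is ℤ[(1+√209)/2] with discriminant 209.
disc(K) = 209 is not divisible by 41; 41 is unramified.
(209/41) = 4^20 mod 41 = 1, giving Legendre symbol 1.
(209/41) = 1, so 41 splits.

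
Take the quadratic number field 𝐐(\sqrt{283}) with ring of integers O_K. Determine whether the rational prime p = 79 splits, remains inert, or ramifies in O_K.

split

Since 283 ≢ 1 mod 4, the ring of integers is ℤ[√283] with discriminant 4·283 = 1132.
disc(K) = 1132 is not divisible by 79; 79 is unramified.
(283/79) = 46^39 mod 79 = 1, giving Legendre symbol 1.
d is a quadratic residue mod p, hence 79 splits in O_K.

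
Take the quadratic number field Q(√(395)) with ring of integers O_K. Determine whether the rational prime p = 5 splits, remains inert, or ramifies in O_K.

Since 395 ≢ 1 mod 4, the ring of integers is ℤ[√395] with discriminant 4·395 = 1580.
disc(K) = 1580 = 5·316, so p = 5 is ramified.

5 is ramified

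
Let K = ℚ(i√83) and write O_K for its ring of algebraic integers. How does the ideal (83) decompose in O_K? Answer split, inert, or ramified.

ramified — (83) = 𝔭²

-83 mod 4 = 1, hence disc K = -83 and O_K = ℤ[(1+√-83)/2].
83 divides disc(K) = -83, so 83 ramifies.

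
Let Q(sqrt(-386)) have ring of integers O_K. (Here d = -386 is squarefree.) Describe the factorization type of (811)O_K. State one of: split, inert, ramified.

inert

d = -386 ≡ 2 (mod 4), so O_K = ℤ[√-386] and disc(K) = 4d = -1544.
811 ∤ -1544, so 811 is unramified.
Euler's criterion: (-386)^405 mod 811 = 810. Thus (-386|811) = -1.
(-386/811) = -1, so 811 is inert.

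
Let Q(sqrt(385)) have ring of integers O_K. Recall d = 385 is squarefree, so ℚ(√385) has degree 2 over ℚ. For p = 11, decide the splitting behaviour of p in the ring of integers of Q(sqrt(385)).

d = 385 ≡ 1 (mod 4), so O_K = ℤ[(1+√385)/2] and disc(K) = d = 385.
11 divides disc(K) = 385, so 11 ramifies.

p ramifies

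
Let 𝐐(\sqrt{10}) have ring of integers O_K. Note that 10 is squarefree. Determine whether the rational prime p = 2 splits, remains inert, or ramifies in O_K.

Since 10 ≢ 1 mod 4, the ring of integers is ℤ[√10] with discriminant 4·10 = 40.
disc(K) = 40 = 2·20, so p = 2 is ramified.

ramified — (2) = 𝔭²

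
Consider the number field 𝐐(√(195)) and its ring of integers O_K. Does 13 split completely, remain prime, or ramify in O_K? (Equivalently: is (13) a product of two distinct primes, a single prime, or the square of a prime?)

ramified — (13) = 𝔭²

Since 195 ≢ 1 mod 4, the ring of integers is ℤ[√195] with discriminant 4·195 = 780.
disc(K) = 780 = 13·60, so p = 13 is ramified.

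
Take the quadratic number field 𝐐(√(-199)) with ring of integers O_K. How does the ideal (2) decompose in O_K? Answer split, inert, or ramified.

d = -199 ≡ 1 (mod 4), so O_K = ℤ[(1+√-199)/2] and disc(K) = d = -199.
2 ∤ -199, so 2 is unramified.
d ≡ 1 (mod 8); the supplementary law gives 2 split.

splits completely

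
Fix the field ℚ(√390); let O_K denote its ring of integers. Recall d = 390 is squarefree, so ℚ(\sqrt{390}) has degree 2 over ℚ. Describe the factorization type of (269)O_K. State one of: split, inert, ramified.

390 mod 4 = 2, hence disc K = 4·390 = 1560 and O_K = ℤ[√390].
Since gcd(269, 1560) = 1 the prime 269 does not ramify.
Euler's criterion: 390^134 mod 269 = 1. Thus (390|269) = 1.
(390/269) = 1, so 269 splits.

split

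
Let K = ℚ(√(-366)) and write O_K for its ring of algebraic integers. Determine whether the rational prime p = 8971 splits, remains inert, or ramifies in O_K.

d = -366 ≡ 2 (mod 4), so O_K = ℤ[√-366] and disc(K) = 4d = -1464.
disc(K) = -1464 is not divisible by 8971; 8971 is unramified.
Legendre symbol by Euler's criterion: (-366/8971) ≡ (-366)^4485 ≡ 8970 (mod 8971), i.e. (-366/8971) = -1.
(-366/8971) = -1, so 8971 is inert.

8971 remains inert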